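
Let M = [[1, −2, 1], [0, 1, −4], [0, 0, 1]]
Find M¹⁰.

[[1, −20, 370], [0, 1, −40], [0, 0, 1]]

M = I + N where N = [[0, −2, 1], [0, 0, −4], [0, 0, 0]] is strictly upper-triangular, so N³ = 0.
(I + N)¹⁰ = I + 10·N + 45·N² = [[1, −20, 370], [0, 1, −40], [0, 0, 1]].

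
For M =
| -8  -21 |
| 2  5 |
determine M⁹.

[[-3578, -10731], [1022, 3065]]

tr M = -3 and det M = 2, so the characteristic polynomial is λ² − (-3)λ + (2) with roots -1 and -2.
Eigenvectors give P = [[-3, 7], [1, -2]] with P⁻¹ = [[2, 7], [1, 3]], and M = P·diag(-1, -2)·P⁻¹.
Then M⁹ = P·diag(-1, -512)·P⁻¹ = [[3, -3584], [-1, 1024]] · [[2, 7], [1, 3]] = [[-3578, -10731], [1022, 3065]].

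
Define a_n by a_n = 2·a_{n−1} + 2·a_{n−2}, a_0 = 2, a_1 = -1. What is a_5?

20

With companion matrix C = [[2, 2], [1, 0]], [a_n, a_{n−1}]ᵀ = C·[a_{n−1}, a_{n−2}]ᵀ, so [a_5, a_4]ᵀ = C⁴·[a_1, a_0]ᵀ.
C⁴ = [[44, 32], [16, 12]], giving [a_5, a_4]ᵀ = [[20], [8]].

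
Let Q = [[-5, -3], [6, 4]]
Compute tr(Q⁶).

65

tr Q = -1 and det Q = -2, so the characteristic polynomial is λ² − (-1)λ + (-2) with roots 1 and -2.
Eigenvectors give P = [[1, -1], [-2, 1]] with P⁻¹ = [[-1, -1], [-2, -1]], and Q = P·diag(1, -2)·P⁻¹.
Then Q⁶ = P·diag(1, 64)·P⁻¹ = [[1, -64], [-2, 64]] · [[-1, -1], [-2, -1]] = [[127, 63], [-126, -62]].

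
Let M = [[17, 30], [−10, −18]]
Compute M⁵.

tr M = −1 and det M = −6, so the characteristic polynomial is λ² − (−1)λ + (−6) with roots 2 and −3.
Eigenvectors give P = [[−2, 3], [1, −2]] with P⁻¹ = [[−2, −3], [−1, −2]], and M = P·diag(2, −3)·P⁻¹.
Then M⁵ = P·diag(32, −243)·P⁻¹ = [[−64, −729], [32, 486]] · [[−2, −3], [−1, −2]] = [[857, 1650], [−550, −1068]].

[[857, 1650], [−550, −1068]]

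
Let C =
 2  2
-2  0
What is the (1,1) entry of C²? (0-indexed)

-4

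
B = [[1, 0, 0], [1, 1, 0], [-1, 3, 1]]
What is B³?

[[1, 0, 0], [3, 1, 0], [6, 9, 1]]

B = I + N where N = [[0, 0, 0], [1, 0, 0], [-1, 3, 0]] is strictly lower-triangular, so N³ = 0.
(I + N)³ = I + 3·N + 3·N² = [[1, 0, 0], [3, 1, 0], [6, 9, 1]].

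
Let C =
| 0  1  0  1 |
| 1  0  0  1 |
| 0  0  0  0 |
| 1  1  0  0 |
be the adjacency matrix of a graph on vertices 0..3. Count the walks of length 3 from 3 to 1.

3

The number of length-3 walks from vertex 3 to vertex 1 is entry (3,1) of C³, where C is the adjacency matrix.
C² = [[2, 1, 0, 1], [1, 2, 0, 1], [0, 0, 0, 0], [1, 1, 0, 2]]
C³ = [[2, 3, 0, 3], [3, 2, 0, 3], [0, 0, 0, 0], [3, 3, 0, 2]]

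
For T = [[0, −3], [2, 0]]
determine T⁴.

[[36, 0], [0, 36]]

T² = [[−6, 0], [0, −6]]
T³ = [[0, 18], [−12, 0]]
T⁴ = [[36, 0], [0, 36]]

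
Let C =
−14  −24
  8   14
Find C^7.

tr C = 0 and det C = −4, so the characteristic polynomial is λ² − (0)λ + (−4) with roots −2 and 2.
Eigenvectors give P = [[−2, −3], [1, 2]] with P⁻¹ = [[−2, −3], [1, 2]], and C = P·diag(−2, 2)·P⁻¹.
Then C^7 = P·diag(−128, 128)·P⁻¹ = [[256, −384], [−128, 256]] · [[−2, −3], [1, 2]] = [[−896, −1536], [512, 896]].

[[−896, −1536], [512, 896]]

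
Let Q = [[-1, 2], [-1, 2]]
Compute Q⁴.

Q² = Q (a projection; rank 1, trace 1), so Q⁴ = Q.

[[-1, 2], [-1, 2]]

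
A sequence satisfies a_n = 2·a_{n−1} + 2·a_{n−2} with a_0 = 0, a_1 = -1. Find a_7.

With companion matrix A = [[2, 2], [1, 0]], [a_n, a_{n−1}]ᵀ = A·[a_{n−1}, a_{n−2}]ᵀ, so [a_7, a_6]ᵀ = A^6·[a_1, a_0]ᵀ.
A^6 = [[328, 240], [120, 88]], giving [a_7, a_6]ᵀ = [[-328], [-120]].

-328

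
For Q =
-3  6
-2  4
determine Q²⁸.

[[-3, 6], [-2, 4]]

Q² = Q (a projection; rank 1, trace 1), so Q²⁸ = Q.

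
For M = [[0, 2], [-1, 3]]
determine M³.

tr M = 3 and det M = 2, so the characteristic polynomial is λ² − (3)λ + (2) with roots 1 and 2.
Eigenvectors give P = [[2, 1], [1, 1]] with P⁻¹ = [[1, -1], [-1, 2]], and M = P·diag(1, 2)·P⁻¹.
Then M³ = P·diag(1, 8)·P⁻¹ = [[2, 8], [1, 8]] · [[1, -1], [-1, 2]] = [[-6, 14], [-7, 15]].

[[-6, 14], [-7, 15]]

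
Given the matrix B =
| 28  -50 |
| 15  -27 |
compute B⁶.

[[4054, -6650], [1995, -3261]]

tr B = 1 and det B = -6, so the characteristic polynomial is λ² − (1)λ + (-6) with roots -2 and 3.
Eigenvectors give P = [[5, -2], [3, -1]] with P⁻¹ = [[-1, 2], [-3, 5]], and B = P·diag(-2, 3)·P⁻¹.
Then B⁶ = P·diag(64, 729)·P⁻¹ = [[320, -1458], [192, -729]] · [[-1, 2], [-3, 5]] = [[4054, -6650], [1995, -3261]].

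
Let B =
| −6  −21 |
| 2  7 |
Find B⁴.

B² = B (a projection; rank 1, trace 1), so B⁴ = B.

[[−6, −21], [2, 7]]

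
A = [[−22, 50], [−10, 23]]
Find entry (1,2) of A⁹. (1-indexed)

201950

tr A = 1 and det A = −6, so the characteristic polynomial is λ² − (1)λ + (−6) with roots −2 and 3.
Eigenvectors give P = [[5, 2], [2, 1]] with P⁻¹ = [[1, −2], [−2, 5]], and A = P·diag(−2, 3)·P⁻¹.
Then A⁹ = P·diag(−512, 19683)·P⁻¹ = [[−2560, 39366], [−1024, 19683]] · [[1, −2], [−2, 5]] = [[−81292, 201950], [−40390, 100463]].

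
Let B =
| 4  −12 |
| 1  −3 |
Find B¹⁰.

[[4, −12], [1, −3]]

B² = B (a projection; rank 1, trace 1), so B¹⁰ = B.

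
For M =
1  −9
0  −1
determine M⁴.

[[1, 0], [0, 1]]

M² = I (check: tr M = 0 and det M = −1), so M⁴ = I since 4 is even.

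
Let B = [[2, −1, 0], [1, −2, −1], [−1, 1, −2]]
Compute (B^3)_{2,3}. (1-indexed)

B^2 = [[3, 0, 1], [1, 2, 4], [1, −3, 3]]
B^3 = [[5, −2, −2], [0, −1, −10], [−4, 8, −3]]

−10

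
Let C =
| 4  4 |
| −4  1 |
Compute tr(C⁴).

C² = [[0, 20], [−20, −15]]
C³ = [[−80, 20], [−20, −95]]
C⁴ = [[−400, −300], [300, −175]]

−575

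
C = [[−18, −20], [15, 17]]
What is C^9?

[[−80268, −80780], [60585, 61097]]

tr C = −1 and det C = −6, so the characteristic polynomial is λ² − (−1)λ + (−6) with roots −3 and 2.
Eigenvectors give P = [[4, 1], [−3, −1]] with P⁻¹ = [[1, 1], [−3, −4]], and C = P·diag(−3, 2)·P⁻¹.
Then C^9 = P·diag(−19683, 512)·P⁻¹ = [[−78732, 512], [59049, −512]] · [[1, 1], [−3, −4]] = [[−80268, −80780], [60585, 61097]].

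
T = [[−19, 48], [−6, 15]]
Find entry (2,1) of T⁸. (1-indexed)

tr T = −4 and det T = 3, so the characteristic polynomial is λ² − (−4)λ + (3) with roots −3 and −1.
Eigenvectors give P = [[3, −8], [1, −3]] with P⁻¹ = [[3, −8], [1, −3]], and T = P·diag(−3, −1)·P⁻¹.
Then T⁸ = P·diag(6561, 1)·P⁻¹ = [[19683, −8], [6561, −3]] · [[3, −8], [1, −3]] = [[59041, −157440], [19680, −52479]].

19680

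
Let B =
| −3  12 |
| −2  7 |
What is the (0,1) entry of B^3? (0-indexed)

156

tr B = 4 and det B = 3, so the characteristic polynomial is λ² − (4)λ + (3) with roots 1 and 3.
Eigenvectors give P = [[3, 2], [1, 1]] with P⁻¹ = [[1, −2], [−1, 3]], and B = P·diag(1, 3)·P⁻¹.
Then B^3 = P·diag(1, 27)·P⁻¹ = [[3, 54], [1, 27]] · [[1, −2], [−1, 3]] = [[−51, 156], [−26, 79]].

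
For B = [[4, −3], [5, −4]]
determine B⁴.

[[1, 0], [0, 1]]

B² = I (check: tr B = 0 and det B = −1), so B⁴ = I since 4 is even.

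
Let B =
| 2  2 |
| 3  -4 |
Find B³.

B² = [[10, -4], [-6, 22]]
B³ = [[8, 36], [54, -100]]

[[8, 36], [54, -100]]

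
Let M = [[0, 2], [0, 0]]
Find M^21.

M is strictly triangular, hence nilpotent: M^2 = 0, so M^21 = 0.

[[0, 0], [0, 0]]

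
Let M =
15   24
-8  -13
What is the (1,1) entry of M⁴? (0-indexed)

tr M = 2 and det M = -3, so the characteristic polynomial is λ² − (2)λ + (-3) with roots 3 and -1.
Eigenvectors give P = [[-2, -3], [1, 2]] with P⁻¹ = [[-2, -3], [1, 2]], and M = P·diag(3, -1)·P⁻¹.
Then M⁴ = P·diag(81, 1)·P⁻¹ = [[-162, -3], [81, 2]] · [[-2, -3], [1, 2]] = [[321, 480], [-160, -239]].

-239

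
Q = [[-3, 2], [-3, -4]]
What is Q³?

[[33, 62], [-93, 2]]

Q² = [[3, -14], [21, 10]]
Q³ = [[33, 62], [-93, 2]]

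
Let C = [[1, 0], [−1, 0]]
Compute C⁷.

[[1, 0], [−1, 0]]

C² = C (a projection; rank 1, trace 1), so C⁷ = C.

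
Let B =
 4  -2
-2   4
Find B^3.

[[112, -104], [-104, 112]]

B^2 = [[20, -16], [-16, 20]]
B^3 = [[112, -104], [-104, 112]]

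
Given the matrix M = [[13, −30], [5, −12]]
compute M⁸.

[[19171, −37830], [6305, −12354]]

tr M = 1 and det M = −6, so the characteristic polynomial is λ² − (1)λ + (−6) with roots 3 and −2.
Eigenvectors give P = [[3, −2], [1, −1]] with P⁻¹ = [[1, −2], [1, −3]], and M = P·diag(3, −2)·P⁻¹.
Then M⁸ = P·diag(6561, 256)·P⁻¹ = [[19683, −512], [6561, −256]] · [[1, −2], [1, −3]] = [[19171, −37830], [6305, −12354]].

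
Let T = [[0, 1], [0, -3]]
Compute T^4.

T^2 = [[0, -3], [0, 9]]
T^3 = [[0, 9], [0, -27]]
T^4 = [[0, -27], [0, 81]]

[[0, -27], [0, 81]]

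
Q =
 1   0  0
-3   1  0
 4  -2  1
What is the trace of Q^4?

3

Q = I + N where N = [[0, 0, 0], [-3, 0, 0], [4, -2, 0]] is strictly lower-triangular, so N^3 = 0.
(I + N)^4 = I + 4·N + 6·N^2 = [[1, 0, 0], [-12, 1, 0], [52, -8, 1]].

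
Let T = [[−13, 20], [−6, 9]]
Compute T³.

[[−157, 260], [−78, 129]]

tr T = −4 and det T = 3, so the characteristic polynomial is λ² − (−4)λ + (3) with roots −3 and −1.
Eigenvectors give P = [[−2, 5], [−1, 3]] with P⁻¹ = [[−3, 5], [−1, 2]], and T = P·diag(−3, −1)·P⁻¹.
Then T³ = P·diag(−27, −1)·P⁻¹ = [[54, −5], [27, −3]] · [[−3, 5], [−1, 2]] = [[−157, 260], [−78, 129]].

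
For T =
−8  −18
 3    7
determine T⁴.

[[46, 90], [−15, −29]]

tr T = −1 and det T = −2, so the characteristic polynomial is λ² − (−1)λ + (−2) with roots −2 and 1.
Eigenvectors give P = [[3, 2], [−1, −1]] with P⁻¹ = [[1, 2], [−1, −3]], and T = P·diag(−2, 1)·P⁻¹.
Then T⁴ = P·diag(16, 1)·P⁻¹ = [[48, 2], [−16, −1]] · [[1, 2], [−1, −3]] = [[46, 90], [−15, −29]].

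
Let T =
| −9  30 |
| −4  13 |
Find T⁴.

tr T = 4 and det T = 3, so the characteristic polynomial is λ² − (4)λ + (3) with roots 3 and 1.
Eigenvectors give P = [[−5, −3], [−2, −1]] with P⁻¹ = [[1, −3], [−2, 5]], and T = P·diag(3, 1)·P⁻¹.
Then T⁴ = P·diag(81, 1)·P⁻¹ = [[−405, −3], [−162, −1]] · [[1, −3], [−2, 5]] = [[−399, 1200], [−160, 481]].

[[−399, 1200], [−160, 481]]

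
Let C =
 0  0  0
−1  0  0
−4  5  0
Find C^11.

C is strictly triangular, hence nilpotent: C^3 = 0, so C^11 = 0.

[[0, 0, 0], [0, 0, 0], [0, 0, 0]]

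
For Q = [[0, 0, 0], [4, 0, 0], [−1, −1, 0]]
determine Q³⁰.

[[0, 0, 0], [0, 0, 0], [0, 0, 0]]

Q is strictly triangular, hence nilpotent: Q³ = 0, so Q³⁰ = 0.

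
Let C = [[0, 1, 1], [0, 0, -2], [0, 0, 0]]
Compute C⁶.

[[0, 0, 0], [0, 0, 0], [0, 0, 0]]

C is strictly triangular, hence nilpotent: C³ = 0, so C⁶ = 0.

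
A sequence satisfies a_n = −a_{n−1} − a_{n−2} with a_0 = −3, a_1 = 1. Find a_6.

−3

With companion matrix Q = [[−1, −1], [1, 0]], [a_n, a_{n−1}]ᵀ = Q·[a_{n−1}, a_{n−2}]ᵀ, so [a_6, a_5]ᵀ = Q^5·[a_1, a_0]ᵀ.
Q^5 = [[0, 1], [−1, −1]], giving [a_6, a_5]ᵀ = [[−3], [2]].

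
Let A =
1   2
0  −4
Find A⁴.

[[1, −102], [0, 256]]

A² = [[1, −6], [0, 16]]
A³ = [[1, 26], [0, −64]]
A⁴ = [[1, −102], [0, 256]]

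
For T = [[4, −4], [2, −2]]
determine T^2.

[[8, −8], [4, −4]]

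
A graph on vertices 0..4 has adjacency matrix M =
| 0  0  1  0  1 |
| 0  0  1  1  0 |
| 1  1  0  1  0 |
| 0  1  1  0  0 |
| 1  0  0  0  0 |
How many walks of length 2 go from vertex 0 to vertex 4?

The number of length-2 walks from vertex 0 to vertex 4 is entry (0,4) of M², where M is the adjacency matrix.
M² = [[2, 1, 0, 1, 0], [1, 2, 1, 1, 0], [0, 1, 3, 1, 1], [1, 1, 1, 2, 0], [0, 0, 1, 0, 1]]

0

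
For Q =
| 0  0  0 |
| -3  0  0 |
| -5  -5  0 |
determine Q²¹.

Q is strictly triangular, hence nilpotent: Q³ = 0, so Q²¹ = 0.

[[0, 0, 0], [0, 0, 0], [0, 0, 0]]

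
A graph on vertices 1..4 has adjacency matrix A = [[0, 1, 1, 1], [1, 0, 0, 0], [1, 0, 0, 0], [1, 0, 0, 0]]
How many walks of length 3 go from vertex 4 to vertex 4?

The number of length-3 walks from vertex 4 to vertex 4 is entry (4,4) of A³, where A is the adjacency matrix.
A² = [[3, 0, 0, 0], [0, 1, 1, 1], [0, 1, 1, 1], [0, 1, 1, 1]]
A³ = [[0, 3, 3, 3], [3, 0, 0, 0], [3, 0, 0, 0], [3, 0, 0, 0]]

0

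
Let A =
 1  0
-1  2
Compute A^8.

tr A = 3 and det A = 2, so the characteristic polynomial is λ² − (3)λ + (2) with roots 1 and 2.
Eigenvectors give P = [[1, 0], [1, -1]] with P⁻¹ = [[1, 0], [1, -1]], and A = P·diag(1, 2)·P⁻¹.
Then A^8 = P·diag(1, 256)·P⁻¹ = [[1, 0], [1, -256]] · [[1, 0], [1, -1]] = [[1, 0], [-255, 256]].

[[1, 0], [-255, 256]]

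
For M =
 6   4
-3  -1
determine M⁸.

tr M = 5 and det M = 6, so the characteristic polynomial is λ² − (5)λ + (6) with roots 2 and 3.
Eigenvectors give P = [[1, 4], [-1, -3]] with P⁻¹ = [[-3, -4], [1, 1]], and M = P·diag(2, 3)·P⁻¹.
Then M⁸ = P·diag(256, 6561)·P⁻¹ = [[256, 26244], [-256, -19683]] · [[-3, -4], [1, 1]] = [[25476, 25220], [-18915, -18659]].

[[25476, 25220], [-18915, -18659]]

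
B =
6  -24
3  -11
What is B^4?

tr B = -5 and det B = 6, so the characteristic polynomial is λ² − (-5)λ + (6) with roots -2 and -3.
Eigenvectors give P = [[3, -8], [1, -3]] with P⁻¹ = [[3, -8], [1, -3]], and B = P·diag(-2, -3)·P⁻¹.
Then B^4 = P·diag(16, 81)·P⁻¹ = [[48, -648], [16, -243]] · [[3, -8], [1, -3]] = [[-504, 1560], [-195, 601]].

[[-504, 1560], [-195, 601]]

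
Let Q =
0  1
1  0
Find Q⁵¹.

[[0, 1], [1, 0]]

Q² = I (check: tr Q = 0 and det Q = −1), so Q⁵¹ = Q since 51 is odd.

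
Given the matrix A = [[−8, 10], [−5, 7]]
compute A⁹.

tr A = −1 and det A = −6, so the characteristic polynomial is λ² − (−1)λ + (−6) with roots −3 and 2.
Eigenvectors give P = [[2, 1], [1, 1]] with P⁻¹ = [[1, −1], [−1, 2]], and A = P·diag(−3, 2)·P⁻¹.
Then A⁹ = P·diag(−19683, 512)·P⁻¹ = [[−39366, 512], [−19683, 512]] · [[1, −1], [−1, 2]] = [[−39878, 40390], [−20195, 20707]].

[[−39878, 40390], [−20195, 20707]]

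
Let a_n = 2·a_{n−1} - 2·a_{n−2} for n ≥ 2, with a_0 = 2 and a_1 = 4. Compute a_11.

0

With companion matrix M = [[2, -2], [1, 0]], [a_n, a_{n−1}]ᵀ = M·[a_{n−1}, a_{n−2}]ᵀ, so [a_11, a_10]ᵀ = M¹⁰·[a_1, a_0]ᵀ.
M¹⁰ = [[32, -64], [32, -32]], giving [a_11, a_10]ᵀ = [[0], [64]].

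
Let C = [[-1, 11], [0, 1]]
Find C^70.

[[1, 0], [0, 1]]

C² = I (check: tr C = 0 and det C = -1), so C^70 = I since 70 is even.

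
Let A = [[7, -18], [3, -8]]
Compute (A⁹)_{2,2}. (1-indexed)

-1538

tr A = -1 and det A = -2, so the characteristic polynomial is λ² − (-1)λ + (-2) with roots 1 and -2.
Eigenvectors give P = [[3, 2], [1, 1]] with P⁻¹ = [[1, -2], [-1, 3]], and A = P·diag(1, -2)·P⁻¹.
Then A⁹ = P·diag(1, -512)·P⁻¹ = [[3, -1024], [1, -512]] · [[1, -2], [-1, 3]] = [[1027, -3078], [513, -1538]].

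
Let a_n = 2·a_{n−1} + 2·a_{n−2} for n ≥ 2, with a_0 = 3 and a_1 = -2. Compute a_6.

With companion matrix C = [[2, 2], [1, 0]], [a_n, a_{n−1}]ᵀ = C·[a_{n−1}, a_{n−2}]ᵀ, so [a_6, a_5]ᵀ = C⁵·[a_1, a_0]ᵀ.
C⁵ = [[120, 88], [44, 32]], giving [a_6, a_5]ᵀ = [[24], [8]].

24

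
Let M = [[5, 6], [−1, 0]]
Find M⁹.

[[58025, 115026], [−19171, −37830]]

tr M = 5 and det M = 6, so the characteristic polynomial is λ² − (5)λ + (6) with roots 3 and 2.
Eigenvectors give P = [[3, −2], [−1, 1]] with P⁻¹ = [[1, 2], [1, 3]], and M = P·diag(3, 2)·P⁻¹.
Then M⁹ = P·diag(19683, 512)·P⁻¹ = [[59049, −1024], [−19683, 512]] · [[1, 2], [1, 3]] = [[58025, 115026], [−19171, −37830]].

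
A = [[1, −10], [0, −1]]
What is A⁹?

A² = I (check: tr A = 0 and det A = −1), so A⁹ = A since 9 is odd.

[[1, −10], [0, −1]]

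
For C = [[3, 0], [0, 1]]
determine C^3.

[[27, 0], [0, 1]]

C^2 = [[9, 0], [0, 1]]
C^3 = [[27, 0], [0, 1]]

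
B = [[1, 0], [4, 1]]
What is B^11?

B = I + N where N = [[0, 0], [4, 0]] is strictly lower-triangular, so N^2 = 0.
(I + N)^11 = I + 11·N = [[1, 0], [44, 1]].

[[1, 0], [44, 1]]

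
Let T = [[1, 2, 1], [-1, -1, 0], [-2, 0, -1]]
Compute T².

[[-3, 0, 0], [0, -1, -1], [0, -4, -1]]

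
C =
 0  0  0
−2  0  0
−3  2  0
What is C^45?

[[0, 0, 0], [0, 0, 0], [0, 0, 0]]

C is strictly triangular, hence nilpotent: C^3 = 0, so C^45 = 0.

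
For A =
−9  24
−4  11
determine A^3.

tr A = 2 and det A = −3, so the characteristic polynomial is λ² − (2)λ + (−3) with roots −1 and 3.
Eigenvectors give P = [[3, 2], [1, 1]] with P⁻¹ = [[1, −2], [−1, 3]], and A = P·diag(−1, 3)·P⁻¹.
Then A^3 = P·diag(−1, 27)·P⁻¹ = [[−3, 54], [−1, 27]] · [[1, −2], [−1, 3]] = [[−57, 168], [−28, 83]].

[[−57, 168], [−28, 83]]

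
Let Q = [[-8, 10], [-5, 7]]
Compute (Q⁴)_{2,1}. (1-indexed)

tr Q = -1 and det Q = -6, so the characteristic polynomial is λ² − (-1)λ + (-6) with roots 2 and -3.
Eigenvectors give P = [[-1, 2], [-1, 1]] with P⁻¹ = [[1, -2], [1, -1]], and Q = P·diag(2, -3)·P⁻¹.
Then Q⁴ = P·diag(16, 81)·P⁻¹ = [[-16, 162], [-16, 81]] · [[1, -2], [1, -1]] = [[146, -130], [65, -49]].

65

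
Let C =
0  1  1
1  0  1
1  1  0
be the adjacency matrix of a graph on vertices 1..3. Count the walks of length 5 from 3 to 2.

11

The number of length-5 walks from vertex 3 to vertex 2 is entry (3,2) of C⁵, where C is the adjacency matrix.
C² = [[2, 1, 1], [1, 2, 1], [1, 1, 2]]
C³ = [[2, 3, 3], [3, 2, 3], [3, 3, 2]]
C⁴ = [[6, 5, 5], [5, 6, 5], [5, 5, 6]]
C⁵ = [[10, 11, 11], [11, 10, 11], [11, 11, 10]]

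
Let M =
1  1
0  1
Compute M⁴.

M = I + N where N = [[0, 1], [0, 0]] is strictly upper-triangular, so N² = 0.
(I + N)⁴ = I + 4·N = [[1, 4], [0, 1]].

[[1, 4], [0, 1]]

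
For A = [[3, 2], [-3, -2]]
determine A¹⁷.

A² = A (a projection; rank 1, trace 1), so A¹⁷ = A.

[[3, 2], [-3, -2]]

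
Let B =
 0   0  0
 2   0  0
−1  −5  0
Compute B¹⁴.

[[0, 0, 0], [0, 0, 0], [0, 0, 0]]

B is strictly triangular, hence nilpotent: B³ = 0, so B¹⁴ = 0.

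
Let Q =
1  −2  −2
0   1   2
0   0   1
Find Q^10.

[[1, −20, −200], [0, 1, 20], [0, 0, 1]]

Q = I + N where N = [[0, −2, −2], [0, 0, 2], [0, 0, 0]] is strictly upper-triangular, so N^3 = 0.
(I + N)^10 = I + 10·N + 45·N^2 = [[1, −20, −200], [0, 1, 20], [0, 0, 1]].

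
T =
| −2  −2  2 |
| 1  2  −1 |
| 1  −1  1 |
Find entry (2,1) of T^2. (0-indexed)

−5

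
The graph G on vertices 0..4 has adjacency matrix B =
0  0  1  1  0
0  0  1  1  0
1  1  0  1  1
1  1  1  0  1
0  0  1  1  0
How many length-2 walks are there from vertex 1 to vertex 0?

The number of length-2 walks from vertex 1 to vertex 0 is entry (1,0) of B², where B is the adjacency matrix.
B² = [[2, 2, 1, 1, 2], [2, 2, 1, 1, 2], [1, 1, 4, 3, 1], [1, 1, 3, 4, 1], [2, 2, 1, 1, 2]]

2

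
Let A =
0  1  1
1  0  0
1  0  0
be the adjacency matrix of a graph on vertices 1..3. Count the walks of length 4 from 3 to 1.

0

The number of length-4 walks from vertex 3 to vertex 1 is entry (3,1) of A⁴, where A is the adjacency matrix.
A² = [[2, 0, 0], [0, 1, 1], [0, 1, 1]]
A³ = [[0, 2, 2], [2, 0, 0], [2, 0, 0]]
A⁴ = [[4, 0, 0], [0, 2, 2], [0, 2, 2]]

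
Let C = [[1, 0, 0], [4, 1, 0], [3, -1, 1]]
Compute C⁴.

[[1, 0, 0], [16, 1, 0], [-12, -4, 1]]

C = I + N where N = [[0, 0, 0], [4, 0, 0], [3, -1, 0]] is strictly lower-triangular, so N³ = 0.
(I + N)⁴ = I + 4·N + 6·N² = [[1, 0, 0], [16, 1, 0], [-12, -4, 1]].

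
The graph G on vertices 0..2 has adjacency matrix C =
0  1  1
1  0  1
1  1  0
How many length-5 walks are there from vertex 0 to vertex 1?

The number of length-5 walks from vertex 0 to vertex 1 is entry (0,1) of C^5, where C is the adjacency matrix.
C^2 = [[2, 1, 1], [1, 2, 1], [1, 1, 2]]
C^3 = [[2, 3, 3], [3, 2, 3], [3, 3, 2]]
C^4 = [[6, 5, 5], [5, 6, 5], [5, 5, 6]]
C^5 = [[10, 11, 11], [11, 10, 11], [11, 11, 10]]

11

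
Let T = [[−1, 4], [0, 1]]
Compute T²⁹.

[[−1, 4], [0, 1]]

T² = I (check: tr T = 0 and det T = −1), so T²⁹ = T since 29 is odd.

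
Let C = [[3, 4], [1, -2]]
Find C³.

C² = [[13, 4], [1, 8]]
C³ = [[43, 44], [11, -12]]

[[43, 44], [11, -12]]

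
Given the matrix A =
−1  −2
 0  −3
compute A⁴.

[[1, 80], [0, 81]]

A² = [[1, 8], [0, 9]]
A³ = [[−1, −26], [0, −27]]
A⁴ = [[1, 80], [0, 81]]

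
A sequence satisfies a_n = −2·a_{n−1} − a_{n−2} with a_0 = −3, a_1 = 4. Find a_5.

8

With companion matrix B = [[−2, −1], [1, 0]], [a_n, a_{n−1}]ᵀ = B·[a_{n−1}, a_{n−2}]ᵀ, so [a_5, a_4]ᵀ = B⁴·[a_1, a_0]ᵀ.
B⁴ = [[5, 4], [−4, −3]], giving [a_5, a_4]ᵀ = [[8], [−7]].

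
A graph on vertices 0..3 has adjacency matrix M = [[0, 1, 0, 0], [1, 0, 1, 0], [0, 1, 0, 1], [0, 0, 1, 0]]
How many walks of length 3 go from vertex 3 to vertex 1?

0

The number of length-3 walks from vertex 3 to vertex 1 is entry (3,1) of M³, where M is the adjacency matrix.
M² = [[1, 0, 1, 0], [0, 2, 0, 1], [1, 0, 2, 0], [0, 1, 0, 1]]
M³ = [[0, 2, 0, 1], [2, 0, 3, 0], [0, 3, 0, 2], [1, 0, 2, 0]]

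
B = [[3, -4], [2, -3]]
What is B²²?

B² = I (check: tr B = 0 and det B = -1), so B²² = I since 22 is even.

[[1, 0], [0, 1]]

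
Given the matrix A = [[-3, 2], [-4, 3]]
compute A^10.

A² = I (check: tr A = 0 and det A = -1), so A^10 = I since 10 is even.

[[1, 0], [0, 1]]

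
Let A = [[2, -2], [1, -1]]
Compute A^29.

[[2, -2], [1, -1]]

A² = A (a projection; rank 1, trace 1), so A^29 = A.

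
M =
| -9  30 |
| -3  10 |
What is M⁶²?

[[-9, 30], [-3, 10]]

M² = M (a projection; rank 1, trace 1), so M⁶² = M.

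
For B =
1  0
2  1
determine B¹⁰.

[[1, 0], [20, 1]]

B = I + N where N = [[0, 0], [2, 0]] is strictly lower-triangular, so N² = 0.
(I + N)¹⁰ = I + 10·N = [[1, 0], [20, 1]].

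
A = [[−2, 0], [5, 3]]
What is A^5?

[[−32, 0], [275, 243]]

tr A = 1 and det A = −6, so the characteristic polynomial is λ² − (1)λ + (−6) with roots 3 and −2.
Eigenvectors give P = [[0, −1], [−1, 1]] with P⁻¹ = [[−1, −1], [−1, 0]], and A = P·diag(3, −2)·P⁻¹.
Then A^5 = P·diag(243, −32)·P⁻¹ = [[0, 32], [−243, −32]] · [[−1, −1], [−1, 0]] = [[−32, 0], [275, 243]].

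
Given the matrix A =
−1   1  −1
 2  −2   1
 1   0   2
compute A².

[[2, −3, 0], [−5, 6, −2], [1, 1, 3]]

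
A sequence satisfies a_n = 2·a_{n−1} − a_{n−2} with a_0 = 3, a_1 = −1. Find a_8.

With companion matrix M = [[2, −1], [1, 0]], [a_n, a_{n−1}]ᵀ = M·[a_{n−1}, a_{n−2}]ᵀ, so [a_8, a_7]ᵀ = M^7·[a_1, a_0]ᵀ.
M^7 = [[8, −7], [7, −6]], giving [a_8, a_7]ᵀ = [[−29], [−25]].

−29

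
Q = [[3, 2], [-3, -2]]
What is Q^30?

[[3, 2], [-3, -2]]

Q² = Q (a projection; rank 1, trace 1), so Q^30 = Q.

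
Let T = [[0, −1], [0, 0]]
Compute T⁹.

[[0, 0], [0, 0]]

T is strictly triangular, hence nilpotent: T² = 0, so T⁹ = 0.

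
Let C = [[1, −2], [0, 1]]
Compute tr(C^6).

C = I + N where N = [[0, −2], [0, 0]] is strictly upper-triangular, so N^2 = 0.
(I + N)^6 = I + 6·N = [[1, −12], [0, 1]].

2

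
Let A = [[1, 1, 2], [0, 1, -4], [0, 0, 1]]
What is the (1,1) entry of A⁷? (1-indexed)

1

A = I + N where N = [[0, 1, 2], [0, 0, -4], [0, 0, 0]] is strictly upper-triangular, so N³ = 0.
(I + N)⁷ = I + 7·N + 21·N² = [[1, 7, -70], [0, 1, -28], [0, 0, 1]].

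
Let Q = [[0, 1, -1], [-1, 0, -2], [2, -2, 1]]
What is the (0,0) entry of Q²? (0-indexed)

-3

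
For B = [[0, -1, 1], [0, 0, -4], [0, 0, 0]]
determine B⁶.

B is strictly triangular, hence nilpotent: B³ = 0, so B⁶ = 0.

[[0, 0, 0], [0, 0, 0], [0, 0, 0]]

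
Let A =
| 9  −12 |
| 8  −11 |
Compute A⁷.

[[4377, −6564], [4376, −6563]]

tr A = −2 and det A = −3, so the characteristic polynomial is λ² − (−2)λ + (−3) with roots 1 and −3.
Eigenvectors give P = [[−3, 1], [−2, 1]] with P⁻¹ = [[−1, 1], [−2, 3]], and A = P·diag(1, −3)·P⁻¹.
Then A⁷ = P·diag(1, −2187)·P⁻¹ = [[−3, −2187], [−2, −2187]] · [[−1, 1], [−2, 3]] = [[4377, −6564], [4376, −6563]].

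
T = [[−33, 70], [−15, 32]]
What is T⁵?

tr T = −1 and det T = −6, so the characteristic polynomial is λ² − (−1)λ + (−6) with roots 2 and −3.
Eigenvectors give P = [[2, 7], [1, 3]] with P⁻¹ = [[−3, 7], [1, −2]], and T = P·diag(2, −3)·P⁻¹.
Then T⁵ = P·diag(32, −243)·P⁻¹ = [[64, −1701], [32, −729]] · [[−3, 7], [1, −2]] = [[−1893, 3850], [−825, 1682]].

[[−1893, 3850], [−825, 1682]]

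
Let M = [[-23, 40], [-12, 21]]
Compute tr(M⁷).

tr M = -2 and det M = -3, so the characteristic polynomial is λ² − (-2)λ + (-3) with roots -3 and 1.
Eigenvectors give P = [[-2, -5], [-1, -3]] with P⁻¹ = [[-3, 5], [1, -2]], and M = P·diag(-3, 1)·P⁻¹.
Then M⁷ = P·diag(-2187, 1)·P⁻¹ = [[4374, -5], [2187, -3]] · [[-3, 5], [1, -2]] = [[-13127, 21880], [-6564, 10941]].

-2186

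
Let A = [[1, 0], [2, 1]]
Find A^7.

[[1, 0], [14, 1]]

A = I + N where N = [[0, 0], [2, 0]] is strictly lower-triangular, so N^2 = 0.
(I + N)^7 = I + 7·N = [[1, 0], [14, 1]].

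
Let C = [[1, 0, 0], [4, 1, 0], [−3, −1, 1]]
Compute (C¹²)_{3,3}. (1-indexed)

C = I + N where N = [[0, 0, 0], [4, 0, 0], [−3, −1, 0]] is strictly lower-triangular, so N³ = 0.
(I + N)¹² = I + 12·N + 66·N² = [[1, 0, 0], [48, 1, 0], [−300, −12, 1]].

1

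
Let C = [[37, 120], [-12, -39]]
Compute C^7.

tr C = -2 and det C = -3, so the characteristic polynomial is λ² − (-2)λ + (-3) with roots -3 and 1.
Eigenvectors give P = [[-3, 10], [1, -3]] with P⁻¹ = [[3, 10], [1, 3]], and C = P·diag(-3, 1)·P⁻¹.
Then C^7 = P·diag(-2187, 1)·P⁻¹ = [[6561, 10], [-2187, -3]] · [[3, 10], [1, 3]] = [[19693, 65640], [-6564, -21879]].

[[19693, 65640], [-6564, -21879]]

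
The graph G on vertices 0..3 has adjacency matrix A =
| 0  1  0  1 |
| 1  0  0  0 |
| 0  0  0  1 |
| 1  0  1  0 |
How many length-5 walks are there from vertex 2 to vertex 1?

3

The number of length-5 walks from vertex 2 to vertex 1 is entry (2,1) of A⁵, where A is the adjacency matrix.
A² = [[2, 0, 1, 0], [0, 1, 0, 1], [1, 0, 1, 0], [0, 1, 0, 2]]
A³ = [[0, 2, 0, 3], [2, 0, 1, 0], [0, 1, 0, 2], [3, 0, 2, 0]]
A⁴ = [[5, 0, 3, 0], [0, 2, 0, 3], [3, 0, 2, 0], [0, 3, 0, 5]]
A⁵ = [[0, 5, 0, 8], [5, 0, 3, 0], [0, 3, 0, 5], [8, 0, 5, 0]]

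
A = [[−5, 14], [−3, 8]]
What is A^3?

[[−41, 98], [−21, 50]]

tr A = 3 and det A = 2, so the characteristic polynomial is λ² − (3)λ + (2) with roots 2 and 1.
Eigenvectors give P = [[−2, 7], [−1, 3]] with P⁻¹ = [[3, −7], [1, −2]], and A = P·diag(2, 1)·P⁻¹.
Then A^3 = P·diag(8, 1)·P⁻¹ = [[−16, 7], [−8, 3]] · [[3, −7], [1, −2]] = [[−41, 98], [−21, 50]].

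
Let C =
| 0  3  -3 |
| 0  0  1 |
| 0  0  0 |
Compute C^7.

C is strictly triangular, hence nilpotent: C^3 = 0, so C^7 = 0.

[[0, 0, 0], [0, 0, 0], [0, 0, 0]]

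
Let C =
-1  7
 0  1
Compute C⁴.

C² = I (check: tr C = 0 and det C = -1), so C⁴ = I since 4 is even.

[[1, 0], [0, 1]]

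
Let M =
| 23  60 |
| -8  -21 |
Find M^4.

tr M = 2 and det M = -3, so the characteristic polynomial is λ² − (2)λ + (-3) with roots -1 and 3.
Eigenvectors give P = [[5, -3], [-2, 1]] with P⁻¹ = [[-1, -3], [-2, -5]], and M = P·diag(-1, 3)·P⁻¹.
Then M^4 = P·diag(1, 81)·P⁻¹ = [[5, -243], [-2, 81]] · [[-1, -3], [-2, -5]] = [[481, 1200], [-160, -399]].

[[481, 1200], [-160, -399]]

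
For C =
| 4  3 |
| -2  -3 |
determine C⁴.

C² = [[10, 3], [-2, 3]]
C³ = [[34, 21], [-14, -15]]
C⁴ = [[94, 39], [-26, 3]]

[[94, 39], [-26, 3]]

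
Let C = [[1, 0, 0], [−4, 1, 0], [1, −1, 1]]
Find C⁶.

C = I + N where N = [[0, 0, 0], [−4, 0, 0], [1, −1, 0]] is strictly lower-triangular, so N³ = 0.
(I + N)⁶ = I + 6·N + 15·N² = [[1, 0, 0], [−24, 1, 0], [66, −6, 1]].

[[1, 0, 0], [−24, 1, 0], [66, −6, 1]]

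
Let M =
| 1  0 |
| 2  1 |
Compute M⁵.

[[1, 0], [10, 1]]

M = I + N where N = [[0, 0], [2, 0]] is strictly lower-triangular, so N² = 0.
(I + N)⁵ = I + 5·N = [[1, 0], [10, 1]].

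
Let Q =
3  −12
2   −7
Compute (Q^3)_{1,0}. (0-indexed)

tr Q = −4 and det Q = 3, so the characteristic polynomial is λ² − (−4)λ + (3) with roots −3 and −1.
Eigenvectors give P = [[−2, 3], [−1, 1]] with P⁻¹ = [[1, −3], [1, −2]], and Q = P·diag(−3, −1)·P⁻¹.
Then Q^3 = P·diag(−27, −1)·P⁻¹ = [[54, −3], [27, −1]] · [[1, −3], [1, −2]] = [[51, −156], [26, −79]].

26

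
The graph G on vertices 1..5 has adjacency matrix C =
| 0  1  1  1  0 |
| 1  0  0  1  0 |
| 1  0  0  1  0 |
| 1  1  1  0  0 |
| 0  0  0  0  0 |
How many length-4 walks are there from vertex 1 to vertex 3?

The number of length-4 walks from vertex 1 to vertex 3 is entry (1,3) of C⁴, where C is the adjacency matrix.
C² = [[3, 1, 1, 2, 0], [1, 2, 2, 1, 0], [1, 2, 2, 1, 0], [2, 1, 1, 3, 0], [0, 0, 0, 0, 0]]
C³ = [[4, 5, 5, 5, 0], [5, 2, 2, 5, 0], [5, 2, 2, 5, 0], [5, 5, 5, 4, 0], [0, 0, 0, 0, 0]]
C⁴ = [[15, 9, 9, 14, 0], [9, 10, 10, 9, 0], [9, 10, 10, 9, 0], [14, 9, 9, 15, 0], [0, 0, 0, 0, 0]]

9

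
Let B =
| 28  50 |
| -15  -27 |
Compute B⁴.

tr B = 1 and det B = -6, so the characteristic polynomial is λ² − (1)λ + (-6) with roots 3 and -2.
Eigenvectors give P = [[-2, 5], [1, -3]] with P⁻¹ = [[-3, -5], [-1, -2]], and B = P·diag(3, -2)·P⁻¹.
Then B⁴ = P·diag(81, 16)·P⁻¹ = [[-162, 80], [81, -48]] · [[-3, -5], [-1, -2]] = [[406, 650], [-195, -309]].

[[406, 650], [-195, -309]]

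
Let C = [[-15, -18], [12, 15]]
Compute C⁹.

[[-98415, -118098], [78732, 98415]]

tr C = 0 and det C = -9, so the characteristic polynomial is λ² − (0)λ + (-9) with roots 3 and -3.
Eigenvectors give P = [[1, -3], [-1, 2]] with P⁻¹ = [[-2, -3], [-1, -1]], and C = P·diag(3, -3)·P⁻¹.
Then C⁹ = P·diag(19683, -19683)·P⁻¹ = [[19683, 59049], [-19683, -39366]] · [[-2, -3], [-1, -1]] = [[-98415, -118098], [78732, 98415]].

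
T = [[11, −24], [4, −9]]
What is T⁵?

[[731, −1464], [244, −489]]

tr T = 2 and det T = −3, so the characteristic polynomial is λ² − (2)λ + (−3) with roots −1 and 3.
Eigenvectors give P = [[2, −3], [1, −1]] with P⁻¹ = [[−1, 3], [−1, 2]], and T = P·diag(−1, 3)·P⁻¹.
Then T⁵ = P·diag(−1, 243)·P⁻¹ = [[−2, −729], [−1, −243]] · [[−1, 3], [−1, 2]] = [[731, −1464], [244, −489]].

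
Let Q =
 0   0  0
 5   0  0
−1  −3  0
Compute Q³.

Q is strictly triangular, hence nilpotent: Q³ = 0, so Q³ = 0.

[[0, 0, 0], [0, 0, 0], [0, 0, 0]]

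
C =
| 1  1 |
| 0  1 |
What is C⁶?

C = I + N where N = [[0, 1], [0, 0]] is strictly upper-triangular, so N² = 0.
(I + N)⁶ = I + 6·N = [[1, 6], [0, 1]].

[[1, 6], [0, 1]]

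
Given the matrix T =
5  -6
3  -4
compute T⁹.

[[1025, -1026], [513, -514]]

tr T = 1 and det T = -2, so the characteristic polynomial is λ² − (1)λ + (-2) with roots -1 and 2.
Eigenvectors give P = [[1, 2], [1, 1]] with P⁻¹ = [[-1, 2], [1, -1]], and T = P·diag(-1, 2)·P⁻¹.
Then T⁹ = P·diag(-1, 512)·P⁻¹ = [[-1, 1024], [-1, 512]] · [[-1, 2], [1, -1]] = [[1025, -1026], [513, -514]].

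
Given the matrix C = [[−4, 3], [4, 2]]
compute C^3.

[[−136, 72], [96, 8]]

C^2 = [[28, −6], [−8, 16]]
C^3 = [[−136, 72], [96, 8]]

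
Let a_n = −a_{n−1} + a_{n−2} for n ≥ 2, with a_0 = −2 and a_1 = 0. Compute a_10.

−68

With companion matrix M = [[−1, 1], [1, 0]], [a_n, a_{n−1}]ᵀ = M·[a_{n−1}, a_{n−2}]ᵀ, so [a_10, a_9]ᵀ = M^9·[a_1, a_0]ᵀ.
M^9 = [[−55, 34], [34, −21]], giving [a_10, a_9]ᵀ = [[−68], [42]].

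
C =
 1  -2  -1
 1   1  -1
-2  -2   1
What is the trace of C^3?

9

C^2 = [[1, -2, 0], [4, 1, -3], [-6, 0, 5]]
C^3 = [[-1, -4, 1], [11, -1, -8], [-16, 2, 11]]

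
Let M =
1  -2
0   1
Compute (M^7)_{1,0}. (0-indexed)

0

M = I + N where N = [[0, -2], [0, 0]] is strictly upper-triangular, so N^2 = 0.
(I + N)^7 = I + 7·N = [[1, -14], [0, 1]].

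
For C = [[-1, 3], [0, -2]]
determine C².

[[1, -9], [0, 4]]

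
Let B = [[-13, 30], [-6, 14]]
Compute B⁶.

[[-251, 630], [-126, 316]]

tr B = 1 and det B = -2, so the characteristic polynomial is λ² − (1)λ + (-2) with roots -1 and 2.
Eigenvectors give P = [[5, 2], [2, 1]] with P⁻¹ = [[1, -2], [-2, 5]], and B = P·diag(-1, 2)·P⁻¹.
Then B⁶ = P·diag(1, 64)·P⁻¹ = [[5, 128], [2, 64]] · [[1, -2], [-2, 5]] = [[-251, 630], [-126, 316]].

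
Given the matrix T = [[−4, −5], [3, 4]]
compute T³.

T² = I (check: tr T = 0 and det T = −1), so T³ = T since 3 is odd.

[[−4, −5], [3, 4]]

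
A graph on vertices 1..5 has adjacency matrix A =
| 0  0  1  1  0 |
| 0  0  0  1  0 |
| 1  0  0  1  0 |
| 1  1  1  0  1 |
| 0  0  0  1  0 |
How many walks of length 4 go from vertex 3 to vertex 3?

8

The number of length-4 walks from vertex 3 to vertex 3 is entry (3,3) of A⁴, where A is the adjacency matrix.
A² = [[2, 1, 1, 1, 1], [1, 1, 1, 0, 1], [1, 1, 2, 1, 1], [1, 0, 1, 4, 0], [1, 1, 1, 0, 1]]
A³ = [[2, 1, 3, 5, 1], [1, 0, 1, 4, 0], [3, 1, 2, 5, 1], [5, 4, 5, 2, 4], [1, 0, 1, 4, 0]]
A⁴ = [[8, 5, 7, 7, 5], [5, 4, 5, 2, 4], [7, 5, 8, 7, 5], [7, 2, 7, 18, 2], [5, 4, 5, 2, 4]]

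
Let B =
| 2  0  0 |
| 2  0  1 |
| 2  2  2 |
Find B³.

[[8, 0, 0], [20, 4, 6], [44, 12, 16]]

B² = [[4, 0, 0], [6, 2, 2], [12, 4, 6]]
B³ = [[8, 0, 0], [20, 4, 6], [44, 12, 16]]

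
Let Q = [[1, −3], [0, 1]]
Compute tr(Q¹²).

Q = I + N where N = [[0, −3], [0, 0]] is strictly upper-triangular, so N² = 0.
(I + N)¹² = I + 12·N = [[1, −36], [0, 1]].

2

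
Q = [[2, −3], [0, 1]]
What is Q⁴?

Q² = [[4, −9], [0, 1]]
Q³ = [[8, −21], [0, 1]]
Q⁴ = [[16, −45], [0, 1]]

[[16, −45], [0, 1]]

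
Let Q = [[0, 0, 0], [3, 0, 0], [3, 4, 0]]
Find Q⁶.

[[0, 0, 0], [0, 0, 0], [0, 0, 0]]

Q is strictly triangular, hence nilpotent: Q³ = 0, so Q⁶ = 0.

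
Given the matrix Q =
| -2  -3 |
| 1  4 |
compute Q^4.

Q^2 = [[1, -6], [2, 13]]
Q^3 = [[-8, -27], [9, 46]]
Q^4 = [[-11, -84], [28, 157]]

[[-11, -84], [28, 157]]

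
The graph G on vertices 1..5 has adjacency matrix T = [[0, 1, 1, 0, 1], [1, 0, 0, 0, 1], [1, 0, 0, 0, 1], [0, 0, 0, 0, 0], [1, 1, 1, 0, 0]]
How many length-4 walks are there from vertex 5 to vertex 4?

The number of length-4 walks from vertex 5 to vertex 4 is entry (5,4) of T⁴, where T is the adjacency matrix.
T² = [[3, 1, 1, 0, 2], [1, 2, 2, 0, 1], [1, 2, 2, 0, 1], [0, 0, 0, 0, 0], [2, 1, 1, 0, 3]]
T³ = [[4, 5, 5, 0, 5], [5, 2, 2, 0, 5], [5, 2, 2, 0, 5], [0, 0, 0, 0, 0], [5, 5, 5, 0, 4]]
T⁴ = [[15, 9, 9, 0, 14], [9, 10, 10, 0, 9], [9, 10, 10, 0, 9], [0, 0, 0, 0, 0], [14, 9, 9, 0, 15]]

0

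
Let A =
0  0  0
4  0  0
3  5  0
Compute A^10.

[[0, 0, 0], [0, 0, 0], [0, 0, 0]]

A is strictly triangular, hence nilpotent: A^3 = 0, so A^10 = 0.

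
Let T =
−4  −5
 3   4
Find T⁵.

T² = I (check: tr T = 0 and det T = −1), so T⁵ = T since 5 is odd.

[[−4, −5], [3, 4]]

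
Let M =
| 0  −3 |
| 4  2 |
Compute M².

[[−12, −6], [8, −8]]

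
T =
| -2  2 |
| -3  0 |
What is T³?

T² = [[-2, -4], [6, -6]]
T³ = [[16, -4], [6, 12]]

[[16, -4], [6, 12]]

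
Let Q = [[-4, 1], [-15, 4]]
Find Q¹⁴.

Q² = I (check: tr Q = 0 and det Q = -1), so Q¹⁴ = I since 14 is even.

[[1, 0], [0, 1]]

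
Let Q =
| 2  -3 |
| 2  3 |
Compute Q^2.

[[-2, -15], [10, 3]]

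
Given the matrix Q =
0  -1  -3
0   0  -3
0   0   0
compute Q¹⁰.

[[0, 0, 0], [0, 0, 0], [0, 0, 0]]

Q is strictly triangular, hence nilpotent: Q³ = 0, so Q¹⁰ = 0.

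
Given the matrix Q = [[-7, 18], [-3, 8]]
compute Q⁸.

[[-509, 1530], [-255, 766]]

tr Q = 1 and det Q = -2, so the characteristic polynomial is λ² − (1)λ + (-2) with roots -1 and 2.
Eigenvectors give P = [[3, -2], [1, -1]] with P⁻¹ = [[1, -2], [1, -3]], and Q = P·diag(-1, 2)·P⁻¹.
Then Q⁸ = P·diag(1, 256)·P⁻¹ = [[3, -512], [1, -256]] · [[1, -2], [1, -3]] = [[-509, 1530], [-255, 766]].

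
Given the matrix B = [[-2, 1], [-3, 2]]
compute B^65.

[[-2, 1], [-3, 2]]

B² = I (check: tr B = 0 and det B = -1), so B^65 = B since 65 is odd.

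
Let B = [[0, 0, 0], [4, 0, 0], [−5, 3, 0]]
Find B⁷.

B is strictly triangular, hence nilpotent: B³ = 0, so B⁷ = 0.

[[0, 0, 0], [0, 0, 0], [0, 0, 0]]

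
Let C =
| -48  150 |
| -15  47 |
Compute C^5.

tr C = -1 and det C = -6, so the characteristic polynomial is λ² − (-1)λ + (-6) with roots 2 and -3.
Eigenvectors give P = [[3, 10], [1, 3]] with P⁻¹ = [[-3, 10], [1, -3]], and C = P·diag(2, -3)·P⁻¹.
Then C^5 = P·diag(32, -243)·P⁻¹ = [[96, -2430], [32, -729]] · [[-3, 10], [1, -3]] = [[-2718, 8250], [-825, 2507]].

[[-2718, 8250], [-825, 2507]]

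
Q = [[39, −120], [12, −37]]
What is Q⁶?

tr Q = 2 and det Q = −3, so the characteristic polynomial is λ² − (2)λ + (−3) with roots 3 and −1.
Eigenvectors give P = [[10, 3], [3, 1]] with P⁻¹ = [[1, −3], [−3, 10]], and Q = P·diag(3, −1)·P⁻¹.
Then Q⁶ = P·diag(729, 1)·P⁻¹ = [[7290, 3], [2187, 1]] · [[1, −3], [−3, 10]] = [[7281, −21840], [2184, −6551]].

[[7281, −21840], [2184, −6551]]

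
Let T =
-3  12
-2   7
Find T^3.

tr T = 4 and det T = 3, so the characteristic polynomial is λ² − (4)λ + (3) with roots 1 and 3.
Eigenvectors give P = [[3, 2], [1, 1]] with P⁻¹ = [[1, -2], [-1, 3]], and T = P·diag(1, 3)·P⁻¹.
Then T^3 = P·diag(1, 27)·P⁻¹ = [[3, 54], [1, 27]] · [[1, -2], [-1, 3]] = [[-51, 156], [-26, 79]].

[[-51, 156], [-26, 79]]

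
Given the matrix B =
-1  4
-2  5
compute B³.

tr B = 4 and det B = 3, so the characteristic polynomial is λ² − (4)λ + (3) with roots 3 and 1.
Eigenvectors give P = [[-1, 2], [-1, 1]] with P⁻¹ = [[1, -2], [1, -1]], and B = P·diag(3, 1)·P⁻¹.
Then B³ = P·diag(27, 1)·P⁻¹ = [[-27, 2], [-27, 1]] · [[1, -2], [1, -1]] = [[-25, 52], [-26, 53]].

[[-25, 52], [-26, 53]]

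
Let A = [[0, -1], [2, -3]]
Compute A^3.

[[6, -7], [14, -15]]

A^2 = [[-2, 3], [-6, 7]]
A^3 = [[6, -7], [14, -15]]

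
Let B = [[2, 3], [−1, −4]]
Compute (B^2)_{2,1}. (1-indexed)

2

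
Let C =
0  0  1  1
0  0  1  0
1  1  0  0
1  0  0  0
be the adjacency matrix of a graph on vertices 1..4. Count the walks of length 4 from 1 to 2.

The number of length-4 walks from vertex 1 to vertex 2 is entry (1,2) of C⁴, where C is the adjacency matrix.
C² = [[2, 1, 0, 0], [1, 1, 0, 0], [0, 0, 2, 1], [0, 0, 1, 1]]
C³ = [[0, 0, 3, 2], [0, 0, 2, 1], [3, 2, 0, 0], [2, 1, 0, 0]]
C⁴ = [[5, 3, 0, 0], [3, 2, 0, 0], [0, 0, 5, 3], [0, 0, 3, 2]]

3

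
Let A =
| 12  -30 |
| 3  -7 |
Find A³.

tr A = 5 and det A = 6, so the characteristic polynomial is λ² − (5)λ + (6) with roots 3 and 2.
Eigenvectors give P = [[10, 3], [3, 1]] with P⁻¹ = [[1, -3], [-3, 10]], and A = P·diag(3, 2)·P⁻¹.
Then A³ = P·diag(27, 8)·P⁻¹ = [[270, 24], [81, 8]] · [[1, -3], [-3, 10]] = [[198, -570], [57, -163]].

[[198, -570], [57, -163]]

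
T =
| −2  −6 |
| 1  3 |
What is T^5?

[[−2, −6], [1, 3]]

T² = T (a projection; rank 1, trace 1), so T^5 = T.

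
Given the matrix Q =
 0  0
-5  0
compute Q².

Q is strictly triangular, hence nilpotent: Q² = 0, so Q² = 0.

[[0, 0], [0, 0]]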